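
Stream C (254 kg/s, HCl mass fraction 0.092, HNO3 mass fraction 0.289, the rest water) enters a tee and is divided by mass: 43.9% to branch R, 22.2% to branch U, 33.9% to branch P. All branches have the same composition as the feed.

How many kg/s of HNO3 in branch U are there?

16.3 kg/s

Branch U total = 0.222×254 = 56.388 kg/s.
HNO3 in U = 0.289×56.388 = 16.296 kg/s.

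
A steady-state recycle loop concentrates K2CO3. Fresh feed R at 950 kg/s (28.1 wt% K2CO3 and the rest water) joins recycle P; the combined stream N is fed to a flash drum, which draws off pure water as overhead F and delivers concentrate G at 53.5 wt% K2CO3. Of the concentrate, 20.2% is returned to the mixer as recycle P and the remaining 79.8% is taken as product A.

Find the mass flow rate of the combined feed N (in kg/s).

Overall K2CO3 balance (none leaves overhead): K2CO3 in fresh feed = K2CO3 in product, i.e. 950×0.281 = (1−0.202)·G·0.535.
G = 266.95/(0.535×0.798) = 625.28 kg/s.
Recycle P = 0.202×625.28 = 126.31 kg/s.
Combined feed N = 950 + 126.31 = 1076.3 kg/s.

1076 kg/s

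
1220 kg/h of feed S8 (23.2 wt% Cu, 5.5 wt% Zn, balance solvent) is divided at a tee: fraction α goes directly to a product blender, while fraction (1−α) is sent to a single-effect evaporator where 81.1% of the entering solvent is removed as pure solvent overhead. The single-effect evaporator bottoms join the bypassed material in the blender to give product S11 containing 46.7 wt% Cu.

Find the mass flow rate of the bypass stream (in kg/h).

All 1220×0.232 = 283.04 kg/h of Cu reaches S11, so S11 = 283.04/0.467 = 606.08 kg/h and vapour = 613.92 kg/h.
The evaporator receives (1−α)·1220 of feed at 0.713 solvent and removes 0.811 of that solvent:
0.811×0.713×(1−α)×1220 = 613.92
(1−α) = 613.92/705.46 = 0.8702;  α = 0.1298.
Bypass flow = 0.1298×1220 = 158.3 kg/h.

158.3 kg/h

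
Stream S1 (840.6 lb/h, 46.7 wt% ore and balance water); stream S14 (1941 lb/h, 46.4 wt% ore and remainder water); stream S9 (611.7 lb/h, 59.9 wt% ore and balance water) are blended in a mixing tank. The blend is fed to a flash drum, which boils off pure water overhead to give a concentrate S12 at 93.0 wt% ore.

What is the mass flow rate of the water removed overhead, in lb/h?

ore entering = 840.6×0.467 + 1941×0.464 + 611.7×0.599 = 1659.6 lb/h.
All ore reports to S12, so S12 = 1659.6/0.930 = 1784.5 lb/h.
Total feed = 3393.3 lb/h; overhead = 3393.3 − 1784.5 = 1608.8 lb/h.

1609 lb/h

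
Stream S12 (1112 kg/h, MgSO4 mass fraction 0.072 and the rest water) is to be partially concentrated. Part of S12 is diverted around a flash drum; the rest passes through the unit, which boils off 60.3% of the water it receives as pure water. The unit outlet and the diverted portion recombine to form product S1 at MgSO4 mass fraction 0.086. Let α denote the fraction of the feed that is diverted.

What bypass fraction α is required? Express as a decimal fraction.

0.709

All 1112×0.072 = 80.064 kg/h of MgSO4 reaches S1, so S1 = 80.064/0.086 = 930.98 kg/h and vapour = 181.02 kg/h.
The evaporator receives (1−α)·1112 of feed at 0.928 water and removes 0.603 of that water:
0.603×0.928×(1−α)×1112 = 181.02
(1−α) = 181.02/622.26 = 0.2909;  α = 0.7091.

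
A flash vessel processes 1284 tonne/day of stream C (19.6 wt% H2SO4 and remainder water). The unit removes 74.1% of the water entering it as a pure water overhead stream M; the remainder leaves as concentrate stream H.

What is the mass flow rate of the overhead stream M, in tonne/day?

765 tonne/day

water entering = 1284×0.804 = 1032.3 tonne/day; overhead removed = 0.741×1032.3 = 764.96 tonne/day.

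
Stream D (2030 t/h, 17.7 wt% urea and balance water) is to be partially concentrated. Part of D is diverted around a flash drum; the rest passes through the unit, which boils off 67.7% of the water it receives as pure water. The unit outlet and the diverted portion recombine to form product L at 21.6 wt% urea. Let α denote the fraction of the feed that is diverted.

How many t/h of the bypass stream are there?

All 2030×0.177 = 359.31 t/h of urea reaches L, so L = 359.31/0.216 = 1663.5 t/h and vapour = 366.53 t/h.
The evaporator receives (1−α)·2030 of feed at 0.823 water and removes 0.677 of that water:
0.677×0.823×(1−α)×2030 = 366.53
(1−α) = 366.53/1131.1 = 0.3241;  α = 0.6759.
Bypass flow = 0.6759×2030 = 1372.2 t/h.

1372 t/h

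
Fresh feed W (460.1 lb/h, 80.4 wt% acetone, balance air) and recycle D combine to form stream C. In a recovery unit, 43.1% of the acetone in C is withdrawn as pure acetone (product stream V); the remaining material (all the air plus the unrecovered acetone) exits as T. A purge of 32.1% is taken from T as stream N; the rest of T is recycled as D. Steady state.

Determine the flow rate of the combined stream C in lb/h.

air enters only via W and leaves only via the purge: 460.1×0.196 = 0.321×(air in T), and the recovery unit passes all air, so air in C = air in T = 280.93 lb/h.
acetone in C: m_A = 460.1×0.804 + (1−0.321)·(1−0.431)·m_A, so m_A = 369.92/0.6136 = 602.82 lb/h.
C = 602.82 + 280.93 = 883.75 lb/h.

883.8 lb/h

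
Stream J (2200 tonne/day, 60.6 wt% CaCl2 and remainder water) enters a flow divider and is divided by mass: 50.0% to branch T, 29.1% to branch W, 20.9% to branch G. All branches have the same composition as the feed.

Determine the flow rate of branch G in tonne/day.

Branch G flow = 0.209×2200 = 459.8 tonne/day.

459.8 tonne/day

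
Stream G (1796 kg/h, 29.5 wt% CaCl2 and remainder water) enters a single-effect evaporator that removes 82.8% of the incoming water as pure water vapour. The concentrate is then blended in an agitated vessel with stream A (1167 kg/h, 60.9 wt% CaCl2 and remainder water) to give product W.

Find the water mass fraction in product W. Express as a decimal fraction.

Vapour removed = 0.828×0.705×1796 = 1048.4 kg/h; concentrate = 747.6 kg/h.
water reaching the mixer = 217.78 (from concentrate) + 1167×0.391 = 674.08 kg/h.
Product flow = 747.6 + 1167 = 1914.6 kg/h; water fraction = 0.352.

0.352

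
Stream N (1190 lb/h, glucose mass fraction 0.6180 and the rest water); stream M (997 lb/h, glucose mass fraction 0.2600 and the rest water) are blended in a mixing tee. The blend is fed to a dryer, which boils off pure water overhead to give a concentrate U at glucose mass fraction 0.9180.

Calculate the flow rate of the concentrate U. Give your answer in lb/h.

glucose entering = 1190×0.618 + 997×0.260 = 994.64 lb/h.
All glucose reports to U, so U = 994.64/0.918 = 1083.5 lb/h.

1083 lb/h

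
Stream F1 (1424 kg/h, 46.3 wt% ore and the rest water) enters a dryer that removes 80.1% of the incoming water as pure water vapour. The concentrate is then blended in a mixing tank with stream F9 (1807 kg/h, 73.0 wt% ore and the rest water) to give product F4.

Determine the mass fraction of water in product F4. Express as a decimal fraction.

0.244

Vapour removed = 0.801×0.537×1424 = 612.52 kg/h; concentrate = 811.48 kg/h.
water reaching the mixer = 152.17 (from concentrate) + 1807×0.270 = 640.06 kg/h.
Product flow = 811.48 + 1807 = 2618.5 kg/h; water fraction = 0.244.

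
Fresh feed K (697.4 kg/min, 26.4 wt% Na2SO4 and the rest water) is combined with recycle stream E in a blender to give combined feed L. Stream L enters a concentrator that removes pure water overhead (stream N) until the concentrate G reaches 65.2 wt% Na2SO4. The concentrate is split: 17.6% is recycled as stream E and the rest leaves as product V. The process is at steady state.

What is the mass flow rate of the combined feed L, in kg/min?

Overall Na2SO4 balance (none leaves overhead): Na2SO4 in fresh feed = Na2SO4 in product, i.e. 697.4×0.264 = (1−0.176)·G·0.652.
G = 184.11/(0.652×0.824) = 342.7 kg/min.
Recycle E = 0.176×342.7 = 60.315 kg/min.
Combined feed L = 697.4 + 60.315 = 757.71 kg/min.

757.7 kg/min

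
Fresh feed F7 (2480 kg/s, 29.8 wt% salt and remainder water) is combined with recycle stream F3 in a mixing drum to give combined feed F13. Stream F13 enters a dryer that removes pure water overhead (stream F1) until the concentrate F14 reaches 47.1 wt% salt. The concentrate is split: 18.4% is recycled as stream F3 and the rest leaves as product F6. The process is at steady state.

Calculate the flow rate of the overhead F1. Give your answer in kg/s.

910.9 kg/s

Overall salt balance (none leaves overhead): salt in fresh feed = salt in product, i.e. 2480×0.298 = (1−0.184)·F14·0.471.
F14 = 739.04/(0.471×0.816) = 1922.9 kg/s.
Recycle F3 = 0.184×1922.9 = 353.81 kg/s.
Combined feed F13 = 2480 + 353.81 = 2833.8 kg/s.
Overhead F1 = F13 − F14 = 2833.8 − 1922.9 = 910.91 kg/s.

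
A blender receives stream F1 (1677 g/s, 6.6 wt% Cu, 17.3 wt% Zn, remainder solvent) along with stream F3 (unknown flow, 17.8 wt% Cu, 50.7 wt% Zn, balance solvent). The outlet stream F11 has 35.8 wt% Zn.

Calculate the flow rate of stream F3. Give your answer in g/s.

Let F3 be the unknown flow. Total out = 1677 + F3.
Zn balance: 290.12 + 0.507·F3 = 0.358·(1677 + F3)
(0.507 − 0.358)·F3 = 0.358×1677 − 290.12 = 310.25
F3 = 310.25 / 0.149 = 2082.2 g/s

2082 g/s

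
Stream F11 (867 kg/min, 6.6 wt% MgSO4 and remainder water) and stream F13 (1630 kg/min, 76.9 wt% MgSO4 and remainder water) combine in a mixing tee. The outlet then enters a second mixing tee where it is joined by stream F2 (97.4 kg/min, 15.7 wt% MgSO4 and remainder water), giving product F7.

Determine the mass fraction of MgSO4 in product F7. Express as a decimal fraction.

0.5111

Overall, product flow = 2594.4 kg/min.
MgSO4 in = 867×0.066 + 1630×0.769 + 97.4×0.157 = 1326 kg/min.
MgSO4 fraction in F7 = 0.5111.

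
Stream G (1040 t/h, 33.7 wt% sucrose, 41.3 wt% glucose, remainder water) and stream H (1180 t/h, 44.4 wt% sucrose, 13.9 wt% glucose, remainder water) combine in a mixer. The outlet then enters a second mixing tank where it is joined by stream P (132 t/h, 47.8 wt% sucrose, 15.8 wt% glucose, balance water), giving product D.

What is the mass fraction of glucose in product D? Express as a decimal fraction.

0.261

Overall, product flow = 2352 t/h.
glucose in = 1040×0.413 + 1180×0.139 + 132×0.158 = 614.4 t/h.
glucose fraction in D = 0.261.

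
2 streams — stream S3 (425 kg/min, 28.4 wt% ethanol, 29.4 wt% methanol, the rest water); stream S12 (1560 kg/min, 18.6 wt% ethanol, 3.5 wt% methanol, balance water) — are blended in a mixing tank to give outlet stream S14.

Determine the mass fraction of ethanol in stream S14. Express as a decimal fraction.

0.207

Total flow out = 425 + 1560 = 1985 kg/min.
ethanol in = 425×0.284 + 1560×0.186 = 410.86 kg/min.
ethanol mass fraction in S14 = 410.86/1985 = 0.207.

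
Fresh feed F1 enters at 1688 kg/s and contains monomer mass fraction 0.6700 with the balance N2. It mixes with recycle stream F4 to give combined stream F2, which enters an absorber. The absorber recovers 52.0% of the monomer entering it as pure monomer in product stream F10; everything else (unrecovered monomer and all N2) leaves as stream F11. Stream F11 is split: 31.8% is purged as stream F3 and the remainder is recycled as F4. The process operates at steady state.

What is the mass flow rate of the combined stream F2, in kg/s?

3433 kg/s

N2 enters only via F1 and leaves only via the purge: 1688×0.330 = 0.318×(N2 in F11), and the absorber passes all N2, so N2 in F2 = N2 in F11 = 1751.7 kg/s.
monomer in F2: m_A = 1688×0.670 + (1−0.318)·(1−0.520)·m_A, so m_A = 1131/0.6726 = 1681.4 kg/s.
F2 = 1681.4 + 1751.7 = 3433.1 kg/s.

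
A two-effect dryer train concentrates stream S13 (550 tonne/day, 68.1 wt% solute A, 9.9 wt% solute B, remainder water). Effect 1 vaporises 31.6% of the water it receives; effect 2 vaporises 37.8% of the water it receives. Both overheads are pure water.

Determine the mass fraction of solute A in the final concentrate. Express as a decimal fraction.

0.780

water in feed = 550×0.220 = 121 tonne/day.
After stage 1: water left = (1−0.316)×121 = 82.764; stream total = 511.76 tonne/day.
After stage 2: water left = (1−0.378)×82.764 = 51.479; final concentrate = 480.48 tonne/day.
solute A fraction = 374.55/480.48 = 0.780.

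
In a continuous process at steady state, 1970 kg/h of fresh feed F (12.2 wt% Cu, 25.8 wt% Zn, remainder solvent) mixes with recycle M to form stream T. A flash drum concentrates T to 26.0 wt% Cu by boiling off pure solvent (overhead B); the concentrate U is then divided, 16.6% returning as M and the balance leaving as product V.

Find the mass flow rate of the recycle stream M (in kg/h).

Overall Cu balance (none leaves overhead): Cu in fresh feed = Cu in product, i.e. 1970×0.122 = (1−0.166)·U·0.260.
U = 240.34/(0.260×0.834) = 1108.4 kg/h.
Recycle M = 0.166×1108.4 = 183.99 kg/h.

184 kg/h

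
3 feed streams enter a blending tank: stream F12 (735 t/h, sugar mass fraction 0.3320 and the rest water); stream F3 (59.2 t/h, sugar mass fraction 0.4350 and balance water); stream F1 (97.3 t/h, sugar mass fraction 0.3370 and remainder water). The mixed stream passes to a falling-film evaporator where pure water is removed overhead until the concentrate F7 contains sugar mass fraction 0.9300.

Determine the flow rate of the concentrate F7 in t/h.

sugar entering = 735×0.332 + 59.2×0.435 + 97.3×0.337 = 302.56 t/h.
All sugar reports to F7, so F7 = 302.56/0.930 = 325.34 t/h.

325.3 t/h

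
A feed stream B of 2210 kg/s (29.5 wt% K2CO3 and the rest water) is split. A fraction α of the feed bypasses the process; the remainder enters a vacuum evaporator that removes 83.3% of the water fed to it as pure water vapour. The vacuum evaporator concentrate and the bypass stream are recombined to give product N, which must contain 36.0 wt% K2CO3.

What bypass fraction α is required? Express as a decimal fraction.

0.693

All 2210×0.295 = 651.95 kg/s of K2CO3 reaches N, so N = 651.95/0.360 = 1811 kg/s and vapour = 399.03 kg/s.
The evaporator receives (1−α)·2210 of feed at 0.705 water and removes 0.833 of that water:
0.833×0.705×(1−α)×2210 = 399.03
(1−α) = 399.03/1297.9 = 0.3075;  α = 0.6925.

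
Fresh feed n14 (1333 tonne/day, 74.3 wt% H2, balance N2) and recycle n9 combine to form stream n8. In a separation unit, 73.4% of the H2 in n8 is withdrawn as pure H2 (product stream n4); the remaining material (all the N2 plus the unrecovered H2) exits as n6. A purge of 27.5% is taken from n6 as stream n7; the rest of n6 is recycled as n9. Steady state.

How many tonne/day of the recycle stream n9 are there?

1140 tonne/day

N2 enters only via n14 and leaves only via the purge: 1333×0.257 = 0.275×(N2 in n6), and the separation unit passes all N2, so N2 in n8 = N2 in n6 = 1245.7 tonne/day.
H2 in n8: m_A = 1333×0.743 + (1−0.275)·(1−0.734)·m_A, so m_A = 990.42/0.8072 = 1227.1 tonne/day.
n6 = (1−0.734)×1227.1 + 1245.7 = 1572.1 tonne/day.
Recycle n9 = (1−0.275)×1572.1 = 1139.8 tonne/day.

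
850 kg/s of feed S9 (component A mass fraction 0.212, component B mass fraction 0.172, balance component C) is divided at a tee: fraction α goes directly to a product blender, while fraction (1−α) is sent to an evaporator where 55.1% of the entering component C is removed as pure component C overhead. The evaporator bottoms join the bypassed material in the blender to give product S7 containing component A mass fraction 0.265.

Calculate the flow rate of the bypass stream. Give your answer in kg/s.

349.1 kg/s

All 850×0.212 = 180.2 kg/s of component A reaches S7, so S7 = 180.2/0.265 = 680 kg/s and vapour = 170 kg/s.
The evaporator receives (1−α)·850 of feed at 0.616 component C and removes 0.551 of that component C:
0.551×0.616×(1−α)×850 = 170
(1−α) = 170/288.5 = 0.5892;  α = 0.4108.
Bypass flow = 0.4108×850 = 349.14 kg/s.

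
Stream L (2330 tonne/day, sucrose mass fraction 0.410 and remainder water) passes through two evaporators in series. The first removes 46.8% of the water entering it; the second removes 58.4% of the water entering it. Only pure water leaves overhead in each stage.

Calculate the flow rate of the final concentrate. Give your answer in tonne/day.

1260 tonne/day

water in feed = 2330×0.590 = 1374.7 tonne/day.
After stage 1: water left = (1−0.468)×1374.7 = 731.34; stream total = 1686.6 tonne/day.
After stage 2: water left = (1−0.584)×731.34 = 304.24; final concentrate = 1259.5 tonne/day.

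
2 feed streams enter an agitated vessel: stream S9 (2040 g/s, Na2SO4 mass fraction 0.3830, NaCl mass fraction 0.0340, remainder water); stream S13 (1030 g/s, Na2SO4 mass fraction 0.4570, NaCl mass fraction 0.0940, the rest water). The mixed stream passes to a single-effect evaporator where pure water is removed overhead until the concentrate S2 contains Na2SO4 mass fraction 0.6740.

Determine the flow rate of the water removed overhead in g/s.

1212 g/s

Na2SO4 entering = 2040×0.383 + 1030×0.457 = 1252 g/s.
All Na2SO4 reports to S2, so S2 = 1252/0.674 = 1857.6 g/s.
Total feed = 3070 g/s; overhead = 3070 − 1857.6 = 1212.4 g/s.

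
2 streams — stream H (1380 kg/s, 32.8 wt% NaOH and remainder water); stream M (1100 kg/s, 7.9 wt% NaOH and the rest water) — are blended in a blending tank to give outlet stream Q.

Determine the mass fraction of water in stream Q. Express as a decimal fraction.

Total flow out = 1380 + 1100 = 2480 kg/s.
water in = 1380×0.672 + 1100×0.921 = 1940.5 kg/s.
water mass fraction in Q = 1940.5/2480 = 0.782.

0.782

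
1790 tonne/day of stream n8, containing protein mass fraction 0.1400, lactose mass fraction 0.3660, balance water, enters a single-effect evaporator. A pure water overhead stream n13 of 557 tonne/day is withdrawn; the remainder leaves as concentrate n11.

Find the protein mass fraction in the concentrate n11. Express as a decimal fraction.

0.2032

protein is not removed: 1790×0.140 = 250.6 tonne/day of protein enters n11.
Concentrate = 1790 − 557 = 1233 tonne/day.
Mass fraction = 250.6/1233 = 0.2032.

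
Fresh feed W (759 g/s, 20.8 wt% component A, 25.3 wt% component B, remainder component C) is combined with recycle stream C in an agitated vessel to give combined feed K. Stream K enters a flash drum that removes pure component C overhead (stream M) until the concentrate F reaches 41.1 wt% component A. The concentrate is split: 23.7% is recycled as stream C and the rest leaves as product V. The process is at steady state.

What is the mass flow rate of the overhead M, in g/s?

Overall component A balance (none leaves overhead): component A in fresh feed = component A in product, i.e. 759×0.208 = (1−0.237)·F·0.411.
F = 157.87/(0.411×0.763) = 503.43 g/s.
Recycle C = 0.237×503.43 = 119.31 g/s.
Combined feed K = 759 + 119.31 = 878.31 g/s.
Overhead M = K − F = 878.31 − 503.43 = 374.88 g/s.

374.9 g/s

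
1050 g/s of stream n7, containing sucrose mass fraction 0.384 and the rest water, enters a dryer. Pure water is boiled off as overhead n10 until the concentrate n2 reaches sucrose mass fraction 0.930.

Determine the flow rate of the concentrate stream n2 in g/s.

433.5 g/s

sucrose is conserved: 1050×0.384 = 403.2 g/s all reports to the concentrate.
Concentrate = 403.2/(target fraction) = 433.55 g/s.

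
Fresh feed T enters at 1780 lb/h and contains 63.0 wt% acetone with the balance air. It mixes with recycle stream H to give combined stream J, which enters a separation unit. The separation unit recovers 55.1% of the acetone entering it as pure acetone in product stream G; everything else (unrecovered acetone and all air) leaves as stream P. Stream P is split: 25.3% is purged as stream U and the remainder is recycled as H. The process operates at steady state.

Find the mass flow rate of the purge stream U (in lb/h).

air enters only via T and leaves only via the purge: 1780×0.370 = 0.253×(air in P), and the separation unit passes all air, so air in J = air in P = 2603.2 lb/h.
acetone in J: m_A = 1780×0.630 + (1−0.253)·(1−0.551)·m_A, so m_A = 1121.4/0.6646 = 1687.3 lb/h.
P = (1−0.551)×1687.3 + 2603.2 = 3360.8 lb/h.
Purge U = 0.253×3360.8 = 850.28 lb/h.

850.3 lb/h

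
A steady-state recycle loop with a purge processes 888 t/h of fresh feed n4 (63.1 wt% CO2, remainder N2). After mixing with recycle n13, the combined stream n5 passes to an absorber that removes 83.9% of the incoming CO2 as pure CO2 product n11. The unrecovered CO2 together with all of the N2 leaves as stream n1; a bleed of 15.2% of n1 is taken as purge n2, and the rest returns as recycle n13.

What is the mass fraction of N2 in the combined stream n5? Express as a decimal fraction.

N2 enters only via n4 and leaves only via the purge: 888×0.369 = 0.152×(N2 in n1), and the absorber passes all N2, so N2 in n5 = N2 in n1 = 2155.7 t/h.
CO2 in n5: m_A = 888×0.631 + (1−0.152)·(1−0.839)·m_A, so m_A = 560.33/0.8635 = 648.92 t/h.
n5 = 648.92 + 2155.7 = 2804.7 t/h.
N2 fraction in n5 = 2155.7/2804.7 = 0.769.

0.769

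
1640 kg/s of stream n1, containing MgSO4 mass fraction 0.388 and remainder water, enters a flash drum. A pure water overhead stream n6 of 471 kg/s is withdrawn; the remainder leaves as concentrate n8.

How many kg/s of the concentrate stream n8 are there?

Concentrate = 1640 − 471 = 1169 kg/s.

1169 kg/s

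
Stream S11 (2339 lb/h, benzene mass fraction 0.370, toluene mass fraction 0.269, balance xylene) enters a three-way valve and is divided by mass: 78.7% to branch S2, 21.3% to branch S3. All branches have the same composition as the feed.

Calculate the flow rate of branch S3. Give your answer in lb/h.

Branch S3 flow = 0.213×2339 = 498.21 lb/h.

498.2 lb/h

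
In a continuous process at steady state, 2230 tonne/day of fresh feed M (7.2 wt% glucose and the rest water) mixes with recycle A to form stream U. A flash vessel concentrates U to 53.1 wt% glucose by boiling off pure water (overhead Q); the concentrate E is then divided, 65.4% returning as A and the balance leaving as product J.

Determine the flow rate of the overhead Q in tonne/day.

1928 tonne/day

Overall glucose balance (none leaves overhead): glucose in fresh feed = glucose in product, i.e. 2230×0.072 = (1−0.654)·E·0.531.
E = 160.56/(0.531×0.346) = 873.91 tonne/day.
Recycle A = 0.654×873.91 = 571.54 tonne/day.
Combined feed U = 2230 + 571.54 = 2801.5 tonne/day.
Overhead Q = U − E = 2801.5 − 873.91 = 1927.6 tonne/day.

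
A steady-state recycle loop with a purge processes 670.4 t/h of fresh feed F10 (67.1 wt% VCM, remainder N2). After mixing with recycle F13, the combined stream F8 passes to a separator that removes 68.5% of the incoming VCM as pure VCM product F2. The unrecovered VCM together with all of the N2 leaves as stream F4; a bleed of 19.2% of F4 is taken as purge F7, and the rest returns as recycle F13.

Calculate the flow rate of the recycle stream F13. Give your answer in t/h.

N2 enters only via F10 and leaves only via the purge: 670.4×0.329 = 0.192×(N2 in F4), and the separator passes all N2, so N2 in F8 = N2 in F4 = 1148.8 t/h.
VCM in F8: m_A = 670.4×0.671 + (1−0.192)·(1−0.685)·m_A, so m_A = 449.84/0.7455 = 603.42 t/h.
F4 = (1−0.685)×603.42 + 1148.8 = 1338.8 t/h.
Recycle F13 = (1−0.192)×1338.8 = 1081.8 t/h.

1082 t/h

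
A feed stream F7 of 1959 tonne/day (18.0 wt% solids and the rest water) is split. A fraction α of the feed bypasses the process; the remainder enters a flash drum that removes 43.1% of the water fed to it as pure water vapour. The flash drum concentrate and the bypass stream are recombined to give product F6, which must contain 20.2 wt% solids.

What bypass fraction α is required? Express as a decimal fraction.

0.692

All 1959×0.180 = 352.62 tonne/day of solids reaches F6, so F6 = 352.62/0.202 = 1745.6 tonne/day and vapour = 213.36 tonne/day.
The evaporator receives (1−α)·1959 of feed at 0.820 water and removes 0.431 of that water:
0.431×0.820×(1−α)×1959 = 213.36
(1−α) = 213.36/692.35 = 0.3082;  α = 0.6918.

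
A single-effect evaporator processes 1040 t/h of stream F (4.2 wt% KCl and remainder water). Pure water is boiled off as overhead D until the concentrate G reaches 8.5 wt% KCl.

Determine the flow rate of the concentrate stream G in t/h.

KCl is conserved: 1040×0.042 = 43.68 t/h all reports to the concentrate.
Concentrate = 43.68/(target fraction) = 513.88 t/h.

513.9 t/h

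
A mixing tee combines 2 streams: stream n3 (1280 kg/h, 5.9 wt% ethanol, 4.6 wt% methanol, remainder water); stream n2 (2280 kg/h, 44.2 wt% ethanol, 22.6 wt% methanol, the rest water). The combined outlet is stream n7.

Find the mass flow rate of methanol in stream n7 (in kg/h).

methanol out = methanol in = 1280×0.046 + 2280×0.226 = 574.16 kg/h.

574.2 kg/h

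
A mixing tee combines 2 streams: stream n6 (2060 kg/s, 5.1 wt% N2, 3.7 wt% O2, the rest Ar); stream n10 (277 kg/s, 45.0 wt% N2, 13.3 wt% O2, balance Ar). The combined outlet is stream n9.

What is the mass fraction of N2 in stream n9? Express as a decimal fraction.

0.098

Total flow out = 2060 + 277 = 2337 kg/s.
N2 in = 2060×0.051 + 277×0.450 = 229.71 kg/s.
N2 mass fraction in n9 = 229.71/2337 = 0.098.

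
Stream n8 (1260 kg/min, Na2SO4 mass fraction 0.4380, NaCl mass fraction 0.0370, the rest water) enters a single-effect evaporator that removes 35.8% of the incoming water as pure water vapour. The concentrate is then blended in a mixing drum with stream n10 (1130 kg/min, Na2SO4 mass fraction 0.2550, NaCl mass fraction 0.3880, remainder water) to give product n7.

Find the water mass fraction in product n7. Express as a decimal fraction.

0.3846

Vapour removed = 0.358×0.525×1260 = 236.82 kg/min; concentrate = 1023.2 kg/min.
water reaching the mixer = 424.68 (from concentrate) + 1130×0.357 = 828.09 kg/min.
Product flow = 1023.2 + 1130 = 2153.2 kg/min; water fraction = 0.3846.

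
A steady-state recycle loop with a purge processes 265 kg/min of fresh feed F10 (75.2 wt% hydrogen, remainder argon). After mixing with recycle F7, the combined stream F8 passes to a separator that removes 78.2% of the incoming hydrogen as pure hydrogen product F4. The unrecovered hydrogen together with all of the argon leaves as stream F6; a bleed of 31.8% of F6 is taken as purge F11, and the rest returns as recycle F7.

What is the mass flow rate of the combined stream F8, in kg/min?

440.7 kg/min

argon enters only via F10 and leaves only via the purge: 265×0.248 = 0.318×(argon in F6), and the separator passes all argon, so argon in F8 = argon in F6 = 206.67 kg/min.
hydrogen in F8: m_A = 265×0.752 + (1−0.318)·(1−0.782)·m_A, so m_A = 199.28/0.8513 = 234.08 kg/min.
F8 = 234.08 + 206.67 = 440.75 kg/min.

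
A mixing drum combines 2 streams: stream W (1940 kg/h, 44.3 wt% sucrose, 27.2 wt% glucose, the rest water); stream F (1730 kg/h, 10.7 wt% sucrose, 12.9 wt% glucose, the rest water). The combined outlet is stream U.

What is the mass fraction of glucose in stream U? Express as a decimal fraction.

Total flow out = 1940 + 1730 = 3670 kg/h.
glucose in = 1940×0.272 + 1730×0.129 = 750.85 kg/h.
glucose mass fraction in U = 750.85/3670 = 0.205.

0.205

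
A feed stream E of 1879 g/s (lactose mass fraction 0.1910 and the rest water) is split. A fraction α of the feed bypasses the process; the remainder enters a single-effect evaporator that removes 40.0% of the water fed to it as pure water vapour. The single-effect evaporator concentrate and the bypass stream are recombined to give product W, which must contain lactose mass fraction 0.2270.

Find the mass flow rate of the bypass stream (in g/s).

958.1 g/s

All 1879×0.191 = 358.89 g/s of lactose reaches W, so W = 358.89/0.227 = 1581 g/s and vapour = 297.99 g/s.
The evaporator receives (1−α)·1879 of feed at 0.809 water and removes 0.400 of that water:
0.400×0.809×(1−α)×1879 = 297.99
(1−α) = 297.99/608.04 = 0.4901;  α = 0.5099.
Bypass flow = 0.5099×1879 = 958.14 g/s.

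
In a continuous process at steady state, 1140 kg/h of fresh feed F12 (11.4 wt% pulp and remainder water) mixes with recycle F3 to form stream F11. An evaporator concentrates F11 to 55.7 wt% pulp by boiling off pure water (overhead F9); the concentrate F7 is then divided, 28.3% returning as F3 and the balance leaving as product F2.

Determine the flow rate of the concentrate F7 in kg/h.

Overall pulp balance (none leaves overhead): pulp in fresh feed = pulp in product, i.e. 1140×0.114 = (1−0.283)·F7·0.557.
F7 = 129.96/(0.557×0.717) = 325.41 kg/h.

325.4 kg/h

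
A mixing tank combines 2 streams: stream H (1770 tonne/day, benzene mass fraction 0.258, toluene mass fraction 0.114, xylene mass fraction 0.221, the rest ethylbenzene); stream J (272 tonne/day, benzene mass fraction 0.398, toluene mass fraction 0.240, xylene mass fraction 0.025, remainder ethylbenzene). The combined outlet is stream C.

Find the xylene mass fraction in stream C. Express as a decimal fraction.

Total flow out = 1770 + 272 = 2042 tonne/day.
xylene in = 1770×0.221 + 272×0.025 = 397.97 tonne/day.
xylene mass fraction in C = 397.97/2042 = 0.195.

0.195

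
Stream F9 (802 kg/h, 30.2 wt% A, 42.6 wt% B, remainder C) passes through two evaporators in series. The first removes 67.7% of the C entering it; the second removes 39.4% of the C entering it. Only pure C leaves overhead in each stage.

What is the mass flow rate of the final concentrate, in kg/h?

C in feed = 802×0.272 = 218.14 kg/h.
After stage 1: C left = (1−0.677)×218.14 = 70.461; stream total = 654.32 kg/h.
After stage 2: C left = (1−0.394)×70.461 = 42.699; final concentrate = 626.56 kg/h.

626.6 kg/h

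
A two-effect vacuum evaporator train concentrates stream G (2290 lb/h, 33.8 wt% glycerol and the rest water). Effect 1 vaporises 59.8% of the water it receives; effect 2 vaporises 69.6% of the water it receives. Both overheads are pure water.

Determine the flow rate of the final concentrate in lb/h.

water in feed = 2290×0.662 = 1516 lb/h.
After stage 1: water left = (1−0.598)×1516 = 609.42; stream total = 1383.4 lb/h.
After stage 2: water left = (1−0.696)×609.42 = 185.26; final concentrate = 959.28 lb/h.

959.3 lb/h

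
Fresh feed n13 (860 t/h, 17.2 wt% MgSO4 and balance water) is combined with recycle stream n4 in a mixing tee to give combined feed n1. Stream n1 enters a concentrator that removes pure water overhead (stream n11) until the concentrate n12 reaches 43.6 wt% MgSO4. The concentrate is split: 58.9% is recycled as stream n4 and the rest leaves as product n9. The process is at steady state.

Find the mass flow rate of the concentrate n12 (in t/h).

Overall MgSO4 balance (none leaves overhead): MgSO4 in fresh feed = MgSO4 in product, i.e. 860×0.172 = (1−0.589)·n12·0.436.
n12 = 147.92/(0.436×0.411) = 825.46 t/h.

825.5 t/h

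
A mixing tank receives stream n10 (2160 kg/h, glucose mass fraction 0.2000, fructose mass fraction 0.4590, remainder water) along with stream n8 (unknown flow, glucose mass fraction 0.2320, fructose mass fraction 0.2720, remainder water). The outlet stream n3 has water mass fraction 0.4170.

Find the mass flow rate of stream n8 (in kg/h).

Let n8 be the unknown flow. Total out = 2160 + n8.
water balance: 736.56 + 0.496·n8 = 0.417·(2160 + n8)
(0.496 − 0.417)·n8 = 0.417×2160 − 736.56 = 164.16
n8 = 164.16 / 0.079 = 2078 kg/h

2078 kg/h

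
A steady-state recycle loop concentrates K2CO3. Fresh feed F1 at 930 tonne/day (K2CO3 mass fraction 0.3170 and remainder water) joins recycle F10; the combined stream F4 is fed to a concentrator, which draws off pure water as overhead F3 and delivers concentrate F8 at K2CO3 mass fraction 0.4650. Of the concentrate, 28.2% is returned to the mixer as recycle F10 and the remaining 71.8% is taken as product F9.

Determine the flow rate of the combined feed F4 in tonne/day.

Overall K2CO3 balance (none leaves overhead): K2CO3 in fresh feed = K2CO3 in product, i.e. 930×0.317 = (1−0.282)·F8·0.465.
F8 = 294.81/(0.465×0.718) = 883.01 tonne/day.
Recycle F10 = 0.282×883.01 = 249.01 tonne/day.
Combined feed F4 = 930 + 249.01 = 1179 tonne/day.

1179 tonne/day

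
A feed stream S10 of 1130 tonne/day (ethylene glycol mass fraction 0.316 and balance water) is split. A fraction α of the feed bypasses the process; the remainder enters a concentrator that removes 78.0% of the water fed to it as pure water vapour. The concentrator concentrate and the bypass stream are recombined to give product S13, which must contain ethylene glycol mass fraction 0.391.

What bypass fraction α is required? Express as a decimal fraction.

All 1130×0.316 = 357.08 tonne/day of ethylene glycol reaches S13, so S13 = 357.08/0.391 = 913.25 tonne/day and vapour = 216.75 tonne/day.
The evaporator receives (1−α)·1130 of feed at 0.684 water and removes 0.780 of that water:
0.780×0.684×(1−α)×1130 = 216.75
(1−α) = 216.75/602.88 = 0.3595;  α = 0.6405.

0.640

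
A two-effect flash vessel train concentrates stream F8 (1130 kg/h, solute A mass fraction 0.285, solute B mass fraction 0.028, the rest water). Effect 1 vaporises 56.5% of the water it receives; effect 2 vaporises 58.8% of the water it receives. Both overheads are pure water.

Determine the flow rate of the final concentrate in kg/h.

water in feed = 1130×0.687 = 776.31 kg/h.
After stage 1: water left = (1−0.565)×776.31 = 337.69; stream total = 691.38 kg/h.
After stage 2: water left = (1−0.588)×337.69 = 139.13; final concentrate = 492.82 kg/h.

492.8 kg/h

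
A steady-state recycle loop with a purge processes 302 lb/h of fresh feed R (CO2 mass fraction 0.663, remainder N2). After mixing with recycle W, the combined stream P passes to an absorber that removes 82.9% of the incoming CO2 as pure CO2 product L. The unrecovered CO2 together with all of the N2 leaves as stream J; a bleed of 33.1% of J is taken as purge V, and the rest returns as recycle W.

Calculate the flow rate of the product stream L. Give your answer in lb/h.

187.4 lb/h

CO2 in P: m_A = 302×0.663 + (1−0.331)·(1−0.829)·m_A, so m_A = 200.23/0.8856 = 226.09 lb/h.
Product L = 0.829×226.09 = 187.43 lb/h.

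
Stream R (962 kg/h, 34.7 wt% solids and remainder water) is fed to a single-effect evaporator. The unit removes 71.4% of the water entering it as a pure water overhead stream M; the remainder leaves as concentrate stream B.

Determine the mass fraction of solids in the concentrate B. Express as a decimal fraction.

0.650

solids is not removed: 962×0.347 = 333.81 kg/h of solids enters B.
water entering = 962×0.653 = 628.19 kg/h; overhead removed = 0.714×628.19 = 448.52 kg/h.
Concentrate = 962 − 448.52 = 513.48 kg/h.
Mass fraction = 333.81/513.48 = 0.650.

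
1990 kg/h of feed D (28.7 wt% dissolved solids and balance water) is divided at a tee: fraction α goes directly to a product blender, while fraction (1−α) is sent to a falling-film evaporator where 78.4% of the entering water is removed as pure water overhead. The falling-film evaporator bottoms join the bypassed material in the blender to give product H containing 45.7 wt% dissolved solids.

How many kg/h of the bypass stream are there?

All 1990×0.287 = 571.13 kg/h of dissolved solids reaches H, so H = 571.13/0.457 = 1249.7 kg/h and vapour = 740.26 kg/h.
The evaporator receives (1−α)·1990 of feed at 0.713 water and removes 0.784 of that water:
0.784×0.713×(1−α)×1990 = 740.26
(1−α) = 740.26/1112.4 = 0.6655;  α = 0.3345.
Bypass flow = 0.3345×1990 = 665.72 kg/h.

665.7 kg/h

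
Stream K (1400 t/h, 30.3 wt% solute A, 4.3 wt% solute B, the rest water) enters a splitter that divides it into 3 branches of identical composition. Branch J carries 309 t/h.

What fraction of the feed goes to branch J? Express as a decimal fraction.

0.221

Fraction to J = 309/1400 = 0.2207.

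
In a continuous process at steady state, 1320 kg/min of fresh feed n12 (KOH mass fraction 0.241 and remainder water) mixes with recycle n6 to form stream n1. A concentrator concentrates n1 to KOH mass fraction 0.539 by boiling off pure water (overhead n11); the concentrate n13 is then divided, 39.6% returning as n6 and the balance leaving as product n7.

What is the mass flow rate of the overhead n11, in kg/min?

729.8 kg/min

Overall KOH balance (none leaves overhead): KOH in fresh feed = KOH in product, i.e. 1320×0.241 = (1−0.396)·n13·0.539.
n13 = 318.12/(0.539×0.604) = 977.16 kg/min.
Recycle n6 = 0.396×977.16 = 386.95 kg/min.
Combined feed n1 = 1320 + 386.95 = 1707 kg/min.
Overhead n11 = n1 − n13 = 1707 − 977.16 = 729.8 kg/min.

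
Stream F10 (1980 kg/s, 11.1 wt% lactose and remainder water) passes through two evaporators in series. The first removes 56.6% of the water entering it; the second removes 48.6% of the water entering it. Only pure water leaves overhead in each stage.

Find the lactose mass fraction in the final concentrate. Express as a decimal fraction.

water in feed = 1980×0.889 = 1760.2 kg/s.
After stage 1: water left = (1−0.566)×1760.2 = 763.94; stream total = 983.72 kg/s.
After stage 2: water left = (1−0.486)×763.94 = 392.66; final concentrate = 612.44 kg/s.
lactose fraction = 219.78/612.44 = 0.3589.

0.3589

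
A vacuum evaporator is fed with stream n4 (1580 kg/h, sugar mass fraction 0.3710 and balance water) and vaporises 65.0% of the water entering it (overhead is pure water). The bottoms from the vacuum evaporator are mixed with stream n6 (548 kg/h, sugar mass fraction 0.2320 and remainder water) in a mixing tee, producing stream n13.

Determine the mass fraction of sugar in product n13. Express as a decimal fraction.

Vapour removed = 0.650×0.629×1580 = 645.98 kg/h; concentrate = 934.02 kg/h.
sugar reaching the mixer = 586.18 (from concentrate) + 548×0.232 = 713.32 kg/h.
Product flow = 934.02 + 548 = 1482 kg/h; sugar fraction = 0.4813.

0.4813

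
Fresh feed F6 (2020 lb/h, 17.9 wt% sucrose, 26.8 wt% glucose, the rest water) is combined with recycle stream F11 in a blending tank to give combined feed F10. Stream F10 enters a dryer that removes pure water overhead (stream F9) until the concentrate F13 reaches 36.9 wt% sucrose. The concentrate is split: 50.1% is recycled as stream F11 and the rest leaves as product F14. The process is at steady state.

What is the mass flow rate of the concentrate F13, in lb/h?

1964 lb/h

Overall sucrose balance (none leaves overhead): sucrose in fresh feed = sucrose in product, i.e. 2020×0.179 = (1−0.501)·F13·0.369.
F13 = 361.58/(0.369×0.499) = 1963.7 lb/h.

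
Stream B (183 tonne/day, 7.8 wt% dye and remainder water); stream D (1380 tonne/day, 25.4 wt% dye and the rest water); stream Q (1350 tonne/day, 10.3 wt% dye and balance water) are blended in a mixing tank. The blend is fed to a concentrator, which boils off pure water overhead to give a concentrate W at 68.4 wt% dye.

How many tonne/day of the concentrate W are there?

dye entering = 183×0.078 + 1380×0.254 + 1350×0.103 = 503.84 tonne/day.
All dye reports to W, so W = 503.84/0.684 = 736.61 tonne/day.

736.6 tonne/day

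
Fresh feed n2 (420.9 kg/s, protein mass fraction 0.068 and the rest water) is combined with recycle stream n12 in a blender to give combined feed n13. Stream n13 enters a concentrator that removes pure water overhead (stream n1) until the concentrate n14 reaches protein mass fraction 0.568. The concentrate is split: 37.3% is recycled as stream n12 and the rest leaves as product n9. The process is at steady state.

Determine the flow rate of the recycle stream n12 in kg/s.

29.98 kg/s

Overall protein balance (none leaves overhead): protein in fresh feed = protein in product, i.e. 420.9×0.068 = (1−0.373)·n14·0.568.
n14 = 28.621/(0.568×0.627) = 80.366 kg/s.
Recycle n12 = 0.373×80.366 = 29.976 kg/s.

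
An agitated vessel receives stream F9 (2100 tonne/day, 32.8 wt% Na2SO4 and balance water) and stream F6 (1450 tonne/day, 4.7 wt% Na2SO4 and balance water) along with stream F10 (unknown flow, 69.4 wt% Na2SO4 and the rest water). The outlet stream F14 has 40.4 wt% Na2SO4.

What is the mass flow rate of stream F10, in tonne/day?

Let F10 be the unknown flow. Total out = 3550 + F10.
Na2SO4 balance: 756.95 + 0.694·F10 = 0.404·(3550 + F10)
(0.694 − 0.404)·F10 = 0.404×3550 − 756.95 = 677.25
F10 = 677.25 / 0.290 = 2335.3 tonne/day

2335 tonne/day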